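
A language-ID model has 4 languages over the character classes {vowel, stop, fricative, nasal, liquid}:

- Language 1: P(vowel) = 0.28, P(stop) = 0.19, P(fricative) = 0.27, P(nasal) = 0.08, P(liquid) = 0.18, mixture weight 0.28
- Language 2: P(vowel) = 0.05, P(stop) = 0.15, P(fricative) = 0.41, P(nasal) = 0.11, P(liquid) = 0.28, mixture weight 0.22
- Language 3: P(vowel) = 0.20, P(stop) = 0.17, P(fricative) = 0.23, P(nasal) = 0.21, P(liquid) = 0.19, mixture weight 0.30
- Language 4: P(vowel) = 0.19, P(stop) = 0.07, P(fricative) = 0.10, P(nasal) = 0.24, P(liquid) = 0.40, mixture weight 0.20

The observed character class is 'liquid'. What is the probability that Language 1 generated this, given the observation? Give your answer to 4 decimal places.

Posterior ∝ prior × likelihood, so P(k | x) ∝ w_k f_k(x); normalise over all components.
Component likelihoods at x = 'liquid':
  p_1 = 0.18
  p_2 = 0.28
  p_3 = 0.19
  p_4 = 0.4
Prior × likelihood for each component:
  w_1·p_1 = 0.28 × 0.18 = 0.0504
  w_2·p_2 = 0.22 × 0.28 = 0.0616
  w_3·p_3 = 0.30 × 0.19 = 0.057
  w_4·p_4 = 0.20 × 0.4 = 0.08
Denominator: 0.0504 + 0.0616 + 0.057 + 0.08 = 0.249
P(Language 1 | the observation) = 0.0504 / 0.249 ≈ 0.2024

0.2024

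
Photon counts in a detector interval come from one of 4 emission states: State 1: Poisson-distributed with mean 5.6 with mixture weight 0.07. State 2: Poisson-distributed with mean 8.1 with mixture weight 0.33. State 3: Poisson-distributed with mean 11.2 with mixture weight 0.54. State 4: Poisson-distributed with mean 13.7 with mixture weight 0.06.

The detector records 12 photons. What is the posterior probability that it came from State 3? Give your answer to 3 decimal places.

0.720

The responsibility of component k is w_k f_k(x) divided by Σ_j w_j f_j(x).
Component likelihoods at x = 12 photons:
  L_1 = e^(−5.6)·5.6^12/12! = 0.00734294
  L_2 = e^(−8.1)·8.1^12/12! = 0.0505473
  L_3 = e^(−11.2)·11.2^12/12! = 0.11122
  L_4 = e^(−13.7)·13.7^12/12! = 0.102441
Prior × likelihood for each component:
  w_1·L_1 = 0.07 × 0.00734294 = 0.000514006
  w_2·L_2 = 0.33 × 0.0505473 = 0.0166806
  w_3·L_3 = 0.54 × 0.11122 = 0.0600586
  w_4·L_4 = 0.06 × 0.102441 = 0.00614648
Sum: 0.000514006 + 0.0166806 + 0.0600586 + 0.00614648 = 0.0833997
P(State 3 | the observation) = 0.0600586 / 0.0833997 ≈ 0.720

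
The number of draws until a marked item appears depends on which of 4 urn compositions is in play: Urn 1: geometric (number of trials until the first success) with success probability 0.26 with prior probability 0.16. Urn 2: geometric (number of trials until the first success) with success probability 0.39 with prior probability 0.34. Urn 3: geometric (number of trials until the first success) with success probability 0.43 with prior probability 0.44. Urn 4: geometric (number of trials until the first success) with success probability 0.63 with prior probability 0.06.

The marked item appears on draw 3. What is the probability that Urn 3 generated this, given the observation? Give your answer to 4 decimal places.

The responsibility of component k is π_k f_k(x) divided by Σ_j π_j f_j(x).
Evaluate each component's likelihood at the observed value:
  f_1 = 0.26·(1−0.26)^2 = 0.26·0.5476 = 0.142376
  f_2 = 0.39·(1−0.39)^2 = 0.39·0.3721 = 0.145119
  f_3 = 0.43·(1−0.43)^2 = 0.43·0.3249 = 0.139707
  f_4 = 0.63·(1−0.63)^2 = 0.63·0.1369 = 0.086247
Unnormalised posteriors:
  π_1·f_1 = 0.16 × 0.142376 = 0.0227802
  π_2·f_2 = 0.34 × 0.145119 = 0.0493405
  π_3·f_3 = 0.44 × 0.139707 = 0.0614711
  π_4·f_4 = 0.06 × 0.086247 = 0.00517482
Normaliser: 0.0227802 + 0.0493405 + 0.0614711 + 0.00517482 = 0.138767
P(Urn 3 | x) = 0.0614711 / 0.138767 ≈ 0.4430

0.4430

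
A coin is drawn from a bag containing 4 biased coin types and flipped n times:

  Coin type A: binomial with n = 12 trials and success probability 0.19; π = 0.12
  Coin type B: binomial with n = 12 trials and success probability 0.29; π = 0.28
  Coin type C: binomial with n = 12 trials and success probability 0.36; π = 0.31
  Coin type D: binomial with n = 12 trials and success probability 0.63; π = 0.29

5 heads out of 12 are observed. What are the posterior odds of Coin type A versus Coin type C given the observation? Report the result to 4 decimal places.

0.0825

The posterior odds equal the prior odds times the likelihood ratio: (P(Z=i)/P(Z=j))·(f_i(x)/f_j(x)).
Evaluate each component's likelihood at the observed value:
  L_A = C(12,5)·0.19^5·0.81^7 = 792·0.00024761·0.228768 = 0.044863
  L_B = C(12,5)·0.29^5·0.71^7 = 792·0.00205111·0.0909512 = 0.147749
  L_C = C(12,5)·0.36^5·0.64^7 = 792·0.00604662·0.0439805 = 0.210619
  L_D = C(12,5)·0.63^5·0.37^7 = 792·0.0992437·0.000949319 = 0.0746174
Posterior odds = (P(Z=A)·L_A) / (P(Z=C)·L_C) = (0.12·0.044863) / (0.31·0.210619) = 0.00538356 / 0.0652919 ≈ 0.0825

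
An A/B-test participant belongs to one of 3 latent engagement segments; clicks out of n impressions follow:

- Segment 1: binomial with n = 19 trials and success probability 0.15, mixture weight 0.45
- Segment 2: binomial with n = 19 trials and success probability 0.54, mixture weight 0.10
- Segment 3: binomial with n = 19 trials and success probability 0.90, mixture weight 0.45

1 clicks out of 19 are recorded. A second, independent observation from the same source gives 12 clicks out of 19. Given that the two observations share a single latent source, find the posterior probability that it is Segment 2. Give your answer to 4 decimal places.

The responsibility of component k is P(Z=k) f_k(x) divided by Σ_j P(Z=j) f_j(x).
Since both observations come from the same component, the likelihood for component k is f_k(x₁)·f_k(x₂).
  L_1 = [C(19,1)·0.15^1·0.85^18 = 19·0.15·0.0536464 = 0.152892] × [2.09582e-06] = 3.20435e-07
  L_2 = [C(19,1)·0.54^1·0.46^18 = 19·0.54·8.50435e-07 = 8.72546e-06] × [0.135007] = 1.178e-06
  L_3 = [C(19,1)·0.90^1·0.10^18 = 19·0.9·1e-18 = 1.71e-17] × [0.00142311] = 2.43351e-20
Multiply by the mixture weights:
  P(Z=1)·L_1 = 0.45 × 3.20435e-07 = 1.44196e-07
  P(Z=2)·L_2 = 0.10 × 1.178e-06 = 1.178e-07
  P(Z=3)·L_3 = 0.45 × 2.43351e-20 = 1.09508e-20
Denominator: 1.44196e-07 + 1.178e-07 + 1.09508e-20 = 2.61996e-07
So the posterior for Segment 2 is 1.178e-07 / 2.61996e-07 ≈ 0.4496.

0.4496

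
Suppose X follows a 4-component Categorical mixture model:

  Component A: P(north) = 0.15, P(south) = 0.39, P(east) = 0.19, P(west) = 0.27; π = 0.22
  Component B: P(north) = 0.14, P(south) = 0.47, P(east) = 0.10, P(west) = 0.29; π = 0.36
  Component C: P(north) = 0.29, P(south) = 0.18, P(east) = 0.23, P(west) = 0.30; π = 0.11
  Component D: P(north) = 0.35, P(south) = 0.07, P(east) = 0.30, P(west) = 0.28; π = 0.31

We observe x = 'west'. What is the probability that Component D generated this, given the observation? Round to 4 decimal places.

0.3061

By Bayes' theorem, P(k | x) = P(Z=k) f_k(x) / Σ_j P(Z=j) f_j(x).
Evaluate each component's likelihood at the observed value:
  p_A = 0.27
  p_B = 0.29
  p_C = 0.3
  p_D = 0.28
Multiply by the mixture weights:
  P(Z=A)·p_A = 0.22 × 0.27 = 0.0594
  P(Z=B)·p_B = 0.36 × 0.29 = 0.1044
  P(Z=C)·p_C = 0.11 × 0.3 = 0.033
  P(Z=D)·p_D = 0.31 × 0.28 = 0.0868
Denominator: 0.0594 + 0.1044 + 0.033 + 0.0868 = 0.2836
So the posterior for Component D is 0.0868 / 0.2836 ≈ 0.3061.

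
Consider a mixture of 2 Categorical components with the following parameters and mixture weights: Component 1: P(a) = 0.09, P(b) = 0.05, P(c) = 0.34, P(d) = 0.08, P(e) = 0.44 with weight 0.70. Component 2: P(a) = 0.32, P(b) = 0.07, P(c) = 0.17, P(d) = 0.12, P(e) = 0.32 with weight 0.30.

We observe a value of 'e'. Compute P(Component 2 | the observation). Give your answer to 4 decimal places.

By Bayes' theorem, P(k | x) = π_k f_k(x) / Σ_j π_j f_j(x).
Evaluate each component's likelihood at the observed value:
  f_1 = 0.44
  f_2 = 0.32
Prior × likelihood for each component:
  π_1·f_1 = 0.70 × 0.44 = 0.308
  π_2·f_2 = 0.30 × 0.32 = 0.096
Marginal: 0.308 + 0.096 = 0.404
Responsibility of Component 2: 0.096 / 0.404 ≈ 0.2376

0.2376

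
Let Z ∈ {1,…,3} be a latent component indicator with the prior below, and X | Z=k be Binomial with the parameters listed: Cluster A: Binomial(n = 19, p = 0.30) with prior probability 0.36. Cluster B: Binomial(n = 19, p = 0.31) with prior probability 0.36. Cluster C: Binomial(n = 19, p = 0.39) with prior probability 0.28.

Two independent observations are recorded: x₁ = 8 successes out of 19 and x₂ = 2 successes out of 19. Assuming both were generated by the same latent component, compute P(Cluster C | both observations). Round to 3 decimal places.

P(component k | x) = π_k·f_k(x) / marginal(x), where marginal(x) = Σ_j π_j·f_j(x).
Since both observations come from the same component, the likelihood for component k is f_k(x₁)·f_k(x₂).
  L_A = [0.0980543] × [0.0358018] = 0.00351053
  L_B = [0.108806] × [0.0299333] = 0.00325691
  L_C = [0.176021] × [0.00583086] = 0.00102635
Weight by the priors:
  π_A·L_A = 0.36 × 0.00351053 = 0.00126379
  π_B·L_B = 0.36 × 0.00325691 = 0.00117249
  π_C·L_C = 0.28 × 0.00102635 = 0.000287378
Sum: 0.00126379 + 0.00117249 + 0.000287378 = 0.00272366
So the posterior for Cluster C is 0.000287378 / 0.00272366 ≈ 0.106.

0.106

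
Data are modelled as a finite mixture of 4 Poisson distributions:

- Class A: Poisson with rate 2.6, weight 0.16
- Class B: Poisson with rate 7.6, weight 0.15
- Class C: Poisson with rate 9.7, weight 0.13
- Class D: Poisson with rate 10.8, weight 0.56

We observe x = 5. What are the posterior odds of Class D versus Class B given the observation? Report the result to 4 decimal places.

0.8819

The posterior odds equal the prior odds times the likelihood ratio: (w_i/w_j)·(f_i(x)/f_j(x)).
Component likelihoods at x = 5:
  p_A = 0.0735394
  p_B = 0.105742
  p_C = 0.0438552
  p_D = 0.024978
Odds = (0.56/0.15) × (0.024978/0.105742) = 3.73333 × 0.236216 ≈ 0.8819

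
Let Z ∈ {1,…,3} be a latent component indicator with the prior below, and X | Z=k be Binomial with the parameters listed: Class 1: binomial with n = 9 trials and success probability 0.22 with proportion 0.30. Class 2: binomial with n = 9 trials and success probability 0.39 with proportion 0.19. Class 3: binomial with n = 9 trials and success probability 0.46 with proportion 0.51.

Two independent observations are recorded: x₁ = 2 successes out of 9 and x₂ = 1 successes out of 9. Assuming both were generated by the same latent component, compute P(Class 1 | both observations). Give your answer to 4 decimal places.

0.8689

Apply Bayes' rule: the posterior for each component is proportional to its prior times its likelihood at x.
Since both observations come from the same component, the likelihood for component k is f_k(x₁)·f_k(x₂).
  p_1 = [0.306062] × [0.271283] = 0.0830294
  p_2 = [0.172084] × [0.0672893] = 0.0115794
  p_3 = [0.101994] × [0.029933] = 0.00305299
Multiply by the mixture weights:
  π_1·p_1 = 0.30 × 0.0830294 = 0.0249088
  π_2·p_2 = 0.19 × 0.0115794 = 0.00220009
  π_3·p_3 = 0.51 × 0.00305299 = 0.00155702
Sum: 0.0249088 + 0.00220009 + 0.00155702 = 0.0286659
P(Class 1 | x₁, x₂) = 0.0249088 / 0.0286659 ≈ 0.8689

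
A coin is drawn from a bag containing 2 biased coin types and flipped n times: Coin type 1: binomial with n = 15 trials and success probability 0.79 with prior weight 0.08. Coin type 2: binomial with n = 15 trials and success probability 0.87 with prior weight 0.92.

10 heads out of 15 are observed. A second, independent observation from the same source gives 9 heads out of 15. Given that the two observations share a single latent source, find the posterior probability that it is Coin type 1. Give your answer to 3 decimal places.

Apply Bayes' rule: the posterior for each component is proportional to its prior times its likelihood at x.
Since both observations come from the same component, the likelihood for component k is f_k(x₁)·f_k(x₂).
  p_1 = [C(15,10)·0.79^10·0.21^5 = 3003·0.0946828·0.00040841 = 0.116124] × [0.0514474] = 0.00597429
  p_2 = [C(15,10)·0.87^10·0.13^5 = 3003·0.248423·3.71293e-05 = 0.027699] × [0.00689823] = 0.000191074
Prior × likelihood for each component:
  w_1·p_1 = 0.08 × 0.00597429 = 0.000477943
  w_2·p_2 = 0.92 × 0.000191074 = 0.000175788
Denominator: 0.000477943 + 0.000175788 = 0.000653732
So the posterior for Coin type 1 is 0.000477943 / 0.000653732 ≈ 0.731.

0.731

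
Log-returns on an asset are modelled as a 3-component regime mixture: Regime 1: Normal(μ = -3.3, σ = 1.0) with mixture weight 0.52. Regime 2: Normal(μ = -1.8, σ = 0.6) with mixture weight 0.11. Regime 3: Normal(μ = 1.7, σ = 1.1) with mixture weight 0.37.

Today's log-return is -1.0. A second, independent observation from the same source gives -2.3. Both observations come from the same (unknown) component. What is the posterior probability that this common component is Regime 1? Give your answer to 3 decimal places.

0.201

P(component k | x) = w_k·f_k(x) / marginal(x), where marginal(x) = Σ_j w_j·f_j(x).
Since both observations come from the same component, the likelihood for component k is f_k(x₁)·f_k(x₂).
  p_1 = [(1/(1.0·√(2π)))·exp(−(-1.0−-3.3)²/(2·1.0²)) = 0.398942·exp(-2.64500) = 0.028327] × [0.241971] = 0.00685431
  p_2 = [(1/(0.6·√(2π)))·exp(−(-1.0−-1.8)²/(2·0.6²)) = 0.664904·exp(-0.88889) = 0.27335] × [0.469853] = 0.128434
  p_3 = [(1/(1.1·√(2π)))·exp(−(-1.0−1.7)²/(2·1.1²)) = 0.362675·exp(-3.01240) = 0.0178341] × [0.000487696] = 8.69759e-06
Prior × likelihood for each component:
  w_1·p_1 = 0.52 × 0.00685431 = 0.00356424
  w_2·p_2 = 0.11 × 0.128434 = 0.0141278
  w_3·p_3 = 0.37 × 8.69759e-06 = 3.21811e-06
Marginal: 0.00356424 + 0.0141278 + 3.21811e-06 = 0.0176952
P(Regime 1 | x₁,x₂) = 0.00356424 / 0.0176952 ≈ 0.201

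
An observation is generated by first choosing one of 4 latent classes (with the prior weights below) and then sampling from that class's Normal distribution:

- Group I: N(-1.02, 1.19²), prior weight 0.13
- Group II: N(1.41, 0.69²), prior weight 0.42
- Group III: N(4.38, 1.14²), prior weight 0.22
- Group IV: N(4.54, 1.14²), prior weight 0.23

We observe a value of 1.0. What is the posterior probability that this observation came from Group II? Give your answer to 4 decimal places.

0.9447

P(component k | x) = π_k·f_k(x) / marginal(x), where marginal(x) = Σ_j π_j·f_j(x).
Evaluate each component's likelihood at the observed value:
  p_I = (1/(1.19·√(2π)))·exp(−(1.0−-1.02)²/(2·1.19²)) = 0.335246·exp(-1.44072) = 0.079372
  p_II = (1/(0.69·√(2π)))·exp(−(1.0−1.41)²/(2·0.69²)) = 0.578177·exp(-0.17654) = 0.484609
  p_III = (1/(1.14·√(2π)))·exp(−(1.0−4.38)²/(2·1.14²)) = 0.349949·exp(-4.39535) = 0.00431646
  p_IV = (1/(1.14·√(2π)))·exp(−(1.0−4.54)²/(2·1.14²)) = 0.349949·exp(-4.82133) = 0.00281922
Weight by the priors:
  π_I·p_I = 0.13 × 0.079372 = 0.0103184
  π_II·p_II = 0.42 × 0.484609 = 0.203536
  π_III·p_III = 0.22 × 0.00431646 = 0.000949622
  π_IV·p_IV = 0.23 × 0.00281922 = 0.00064842
Normaliser: 0.0103184 + 0.203536 + 0.000949622 + 0.00064842 = 0.215452
So the posterior for Group II is 0.203536 / 0.215452 ≈ 0.9447.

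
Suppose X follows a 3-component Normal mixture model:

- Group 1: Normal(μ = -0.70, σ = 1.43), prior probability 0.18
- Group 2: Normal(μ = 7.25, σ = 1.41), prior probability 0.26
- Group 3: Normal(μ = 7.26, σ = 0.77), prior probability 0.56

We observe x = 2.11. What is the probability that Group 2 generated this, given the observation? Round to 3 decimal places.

The responsibility of component k is w_k f_k(x) divided by Σ_j w_j f_j(x).
Normal densities:
  p_1 = (1/(1.43·√(2π)))·exp(−(2.11−-0.70)²/(2·1.43²)) = 0.278981·exp(-1.93068) = 0.040466
  p_2 = (1/(1.41·√(2π)))·exp(−(2.11−7.25)²/(2·1.41²)) = 0.282938·exp(-6.64443) = 0.000368171
  p_3 = (1/(0.77·√(2π)))·exp(−(2.11−7.26)²/(2·0.77²)) = 0.518107·exp(-22.36676) = 1.00152e-10
Weight by the priors:
  w_1·p_1 = 0.18 × 0.040466 = 0.00728387
  w_2·p_2 = 0.26 × 0.000368171 = 9.57245e-05
  w_3·p_3 = 0.56 × 1.00152e-10 = 5.60852e-11
Sum: 0.00728387 + 9.57245e-05 + 5.60852e-11 = 0.0073796
So the posterior for Group 2 is 9.57245e-05 / 0.0073796 ≈ 0.013.

0.013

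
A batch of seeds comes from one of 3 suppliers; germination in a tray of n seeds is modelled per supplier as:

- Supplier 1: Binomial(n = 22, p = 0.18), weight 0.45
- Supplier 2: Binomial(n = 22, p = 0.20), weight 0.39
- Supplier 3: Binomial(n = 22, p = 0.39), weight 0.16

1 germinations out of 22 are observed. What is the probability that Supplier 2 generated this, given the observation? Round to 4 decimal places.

0.3641

Posterior ∝ prior × likelihood, so P(k | x) ∝ π_k f_k(x); normalise over all components.
Component likelihoods at x = 1 germinations out of 22:
  f_1 = C(22,1)·0.18^1·0.82^21 = 22·0.18·0.0154914 = 0.061346
  f_2 = C(22,1)·0.20^1·0.80^21 = 22·0.2·0.00922337 = 0.0405828
  f_3 = C(22,1)·0.39^1·0.61^21 = 22·0.39·3.10403e-05 = 0.000266326
Multiply by the mixture weights:
  π_1·f_1 = 0.45 × 0.061346 = 0.0276057
  π_2·f_2 = 0.39 × 0.0405828 = 0.0158273
  π_3·f_3 = 0.16 × 0.000266326 = 4.26122e-05
Evidence: 0.0276057 + 0.0158273 + 4.26122e-05 = 0.0434756
P(Supplier 2 | the observation) ≈ 0.3641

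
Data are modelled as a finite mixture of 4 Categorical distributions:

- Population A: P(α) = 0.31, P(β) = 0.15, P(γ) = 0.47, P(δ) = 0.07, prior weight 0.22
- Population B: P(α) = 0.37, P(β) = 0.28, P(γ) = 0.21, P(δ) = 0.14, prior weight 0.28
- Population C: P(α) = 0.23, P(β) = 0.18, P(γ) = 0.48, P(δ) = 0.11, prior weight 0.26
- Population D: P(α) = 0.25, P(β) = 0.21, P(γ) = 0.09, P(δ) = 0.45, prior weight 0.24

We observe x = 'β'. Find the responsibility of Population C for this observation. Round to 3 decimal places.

0.224

By Bayes' theorem, P(k | x) = π_k f_k(x) / Σ_j π_j f_j(x).
Evaluate each component's likelihood at the observed value:
  p_A = 0.15
  p_B = 0.28
  p_C = 0.18
  p_D = 0.21
Multiply by the mixture weights:
  π_A·p_A = 0.22 × 0.15 = 0.033
  π_B·p_B = 0.28 × 0.28 = 0.0784
  π_C·p_C = 0.26 × 0.18 = 0.0468
  π_D·p_D = 0.24 × 0.21 = 0.0504
Normaliser: 0.033 + 0.0784 + 0.0468 + 0.0504 = 0.2086
So the posterior for Population C is 0.0468 / 0.2086 ≈ 0.224.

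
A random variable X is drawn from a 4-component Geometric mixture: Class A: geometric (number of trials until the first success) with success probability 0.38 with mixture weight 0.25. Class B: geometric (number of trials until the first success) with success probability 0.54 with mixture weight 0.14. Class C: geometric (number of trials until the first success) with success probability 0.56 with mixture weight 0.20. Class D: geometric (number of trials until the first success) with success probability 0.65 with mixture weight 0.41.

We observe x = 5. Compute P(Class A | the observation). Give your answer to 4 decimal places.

0.5479

Apply Bayes' rule: the posterior for each component is proportional to its prior times its likelihood at x.
Evaluate each component's likelihood at the observed value:
  p_A = 0.0561501
  p_B = 0.0241783
  p_C = 0.0209893
  p_D = 0.00975406
Prior × likelihood for each component:
  π_A·p_A = 0.25 × 0.0561501 = 0.0140375
  π_B·p_B = 0.14 × 0.0241783 = 0.00338496
  π_C·p_C = 0.20 × 0.0209893 = 0.00419787
  π_D·p_D = 0.41 × 0.00975406 = 0.00399917
Denominator: 0.0140375 + 0.00338496 + 0.00419787 + 0.00399917 = 0.0256195
P(Class A | x) ≈ 0.5479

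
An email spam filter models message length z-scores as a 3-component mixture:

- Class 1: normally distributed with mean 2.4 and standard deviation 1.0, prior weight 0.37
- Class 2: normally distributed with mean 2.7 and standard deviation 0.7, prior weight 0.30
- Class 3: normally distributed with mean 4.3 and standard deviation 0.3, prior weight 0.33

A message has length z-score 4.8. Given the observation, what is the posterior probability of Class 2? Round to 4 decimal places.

P(component k | x) = π_k·f_k(x) / marginal(x), where marginal(x) = Σ_j π_j·f_j(x).
Component likelihoods at x = 4.8:
  f_1 = (1/(1.0·√(2π)))·exp(−(4.8−2.4)²/(2·1.0²)) = 0.398942·exp(-2.88000) = 0.0223945
  f_2 = (1/(0.7·√(2π)))·exp(−(4.8−2.7)²/(2·0.7²)) = 0.569918·exp(-4.50000) = 0.00633121
  f_3 = (1/(0.3·√(2π)))·exp(−(4.8−4.3)²/(2·0.3²)) = 1.329808·exp(-1.38889) = 0.33159
Unnormalised posteriors:
  π_1·f_1 = 0.37 × 0.0223945 = 0.00828598
  π_2·f_2 = 0.30 × 0.00633121 = 0.00189936
  π_3·f_3 = 0.33 × 0.33159 = 0.109425
Marginal: 0.00828598 + 0.00189936 + 0.109425 = 0.11961
P(Class 2 | 4.8) ≈ 0.0159

0.0159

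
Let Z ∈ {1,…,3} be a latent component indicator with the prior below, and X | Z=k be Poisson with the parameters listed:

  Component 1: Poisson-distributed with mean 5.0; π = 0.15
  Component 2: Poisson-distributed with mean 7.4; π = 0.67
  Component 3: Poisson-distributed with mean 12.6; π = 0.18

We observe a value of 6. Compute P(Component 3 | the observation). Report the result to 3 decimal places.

Posterior ∝ prior × likelihood, so P(k | x) ∝ P(Z=k) f_k(x); normalise over all components.
Poisson probabilities:
  L_1 = e^(−5.0)·5.0^6/6! = 0.146223
  L_2 = e^(−7.4)·7.4^6/6! = 0.139405
  L_3 = e^(−12.6)·12.6^6/6! = 0.0187405
Weight by the priors:
  P(Z=1)·L_1 = 0.15 × 0.146223 = 0.0219334
  P(Z=2)·L_2 = 0.67 × 0.139405 = 0.0934014
  P(Z=3)·L_3 = 0.18 × 0.0187405 = 0.00337328
Sum: 0.0219334 + 0.0934014 + 0.00337328 = 0.118708
P(Component 3 | x) ≈ 0.028

0.028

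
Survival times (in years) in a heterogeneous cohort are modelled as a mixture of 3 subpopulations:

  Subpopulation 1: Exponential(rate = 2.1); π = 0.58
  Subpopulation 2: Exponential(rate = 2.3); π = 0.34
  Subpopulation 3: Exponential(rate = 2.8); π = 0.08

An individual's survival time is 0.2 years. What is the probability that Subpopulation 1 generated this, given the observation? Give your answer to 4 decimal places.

0.5628

Posterior ∝ prior × likelihood, so P(k | x) ∝ π_k f_k(x); normalise over all components.
Exponential densities:
  f_1 = 2.1·e^(−2.1·0.2) = 2.1·e^(−0.4200) = 1.3798
  f_2 = 2.3·e^(−2.3·0.2) = 2.3·e^(−0.4600) = 1.45195
  f_3 = 2.8·e^(−2.8·0.2) = 2.8·e^(−0.5600) = 1.59939
Unnormalised posteriors:
  π_1·f_1 = 0.58 × 1.3798 = 0.800283
  π_2·f_2 = 0.34 × 1.45195 = 0.493664
  π_3·f_3 = 0.08 × 1.59939 = 0.127951
Evidence: 0.800283 + 0.493664 + 0.127951 = 1.4219
Responsibility of Subpopulation 1: 0.800283 / 1.4219 ≈ 0.5628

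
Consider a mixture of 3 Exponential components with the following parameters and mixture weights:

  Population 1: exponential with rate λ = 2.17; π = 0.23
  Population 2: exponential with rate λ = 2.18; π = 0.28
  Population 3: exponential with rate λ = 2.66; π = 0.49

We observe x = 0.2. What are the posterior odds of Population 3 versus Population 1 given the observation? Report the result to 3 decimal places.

Posterior odds = (π_i f_i(x)) / (π_j f_j(x)); the normalising sum cancels.
Exponential densities:
  L_1 = 2.17·e^(−2.17·0.2) = 2.17·e^(−0.4340) = 1.40597
  L_2 = 2.18·e^(−2.18·0.2) = 2.18·e^(−0.4360) = 1.40963
  L_3 = 2.66·e^(−2.66·0.2) = 2.66·e^(−0.5320) = 1.56256
Posterior odds = (π_3·L_3) / (π_1·L_1) = (0.49·1.56256) / (0.23·1.40597) = 0.765655 / 0.323373 ≈ 2.368

2.368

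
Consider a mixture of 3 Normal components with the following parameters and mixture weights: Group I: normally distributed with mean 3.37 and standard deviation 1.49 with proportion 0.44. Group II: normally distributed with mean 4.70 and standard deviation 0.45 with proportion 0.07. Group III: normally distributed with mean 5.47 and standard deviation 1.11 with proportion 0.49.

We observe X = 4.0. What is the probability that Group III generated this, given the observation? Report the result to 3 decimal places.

0.367

Posterior ∝ prior × likelihood, so P(k | x) ∝ π_k f_k(x); normalise over all components.
Component likelihoods at x = 4.0:
  f_I = 0.244852
  f_II = 0.264396
  f_III = 0.149536
Unnormalised posteriors:
  π_I·f_I = 0.44 × 0.244852 = 0.107735
  π_II·f_II = 0.07 × 0.264396 = 0.0185077
  π_III·f_III = 0.49 × 0.149536 = 0.0732728
Evidence: 0.107735 + 0.0185077 + 0.0732728 = 0.199515
Responsibility of Group III: 0.0732728 / 0.199515 ≈ 0.367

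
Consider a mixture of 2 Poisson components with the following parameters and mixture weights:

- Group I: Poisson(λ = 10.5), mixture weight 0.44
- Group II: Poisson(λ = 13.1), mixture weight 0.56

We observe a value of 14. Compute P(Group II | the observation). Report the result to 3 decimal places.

Posterior ∝ prior × likelihood, so P(k | x) ∝ w_k f_k(x); normalise over all components.
Poisson probabilities:
  L_I = 0.0625388
  L_II = 0.102833
Unnormalised posteriors:
  w_I·L_I = 0.44 × 0.0625388 = 0.0275171
  w_II·L_II = 0.56 × 0.102833 = 0.0575864
Evidence: 0.0275171 + 0.0575864 = 0.0851035
So the posterior for Group II is 0.0575864 / 0.0851035 ≈ 0.677.

0.677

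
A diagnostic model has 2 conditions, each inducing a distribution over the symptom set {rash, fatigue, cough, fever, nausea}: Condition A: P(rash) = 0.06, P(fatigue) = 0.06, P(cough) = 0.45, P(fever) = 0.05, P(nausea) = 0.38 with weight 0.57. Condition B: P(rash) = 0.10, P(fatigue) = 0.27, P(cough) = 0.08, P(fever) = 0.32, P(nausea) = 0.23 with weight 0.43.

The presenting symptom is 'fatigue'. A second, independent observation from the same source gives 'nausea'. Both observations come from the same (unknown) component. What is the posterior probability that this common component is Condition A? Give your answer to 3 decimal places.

0.327

P(component k | x) = P(Z=k)·f_k(x) / marginal(x), where marginal(x) = Σ_j P(Z=j)·f_j(x).
Since both observations come from the same component, the likelihood for component k is f_k(x₁)·f_k(x₂).
  L_A = [0.06] × [0.38] = 0.0228
  L_B = [0.27] × [0.23] = 0.0621
Weight by the priors:
  P(Z=A)·L_A = 0.57 × 0.0228 = 0.012996
  P(Z=B)·L_B = 0.43 × 0.0621 = 0.026703
Normaliser: 0.012996 + 0.026703 = 0.039699
Responsibility of Condition A: 0.012996 / 0.039699 ≈ 0.327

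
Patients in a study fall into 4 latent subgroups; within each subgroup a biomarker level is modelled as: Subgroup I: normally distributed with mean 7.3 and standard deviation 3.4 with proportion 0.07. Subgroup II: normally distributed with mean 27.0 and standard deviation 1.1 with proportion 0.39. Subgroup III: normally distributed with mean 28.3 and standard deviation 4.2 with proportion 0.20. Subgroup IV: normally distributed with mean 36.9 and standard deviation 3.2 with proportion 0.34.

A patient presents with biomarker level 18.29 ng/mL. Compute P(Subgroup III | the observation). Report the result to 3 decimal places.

Apply Bayes' rule: the posterior for each component is proportional to its prior times its likelihood at x.
Normal densities:
  f_I = 0.000631908
  f_II = 8.80858e-15
  f_III = 0.00554886
  f_IV = 5.64308e-09
Multiply by the mixture weights:
  w_I·f_I = 0.07 × 0.000631908 = 4.42336e-05
  w_II·f_II = 0.39 × 8.80858e-15 = 3.43535e-15
  w_III·f_III = 0.20 × 0.00554886 = 0.00110977
  w_IV·f_IV = 0.34 × 5.64308e-09 = 1.91865e-09
Evidence: 4.42336e-05 + 3.43535e-15 + 0.00110977 + 1.91865e-09 = 0.00115401
P(Subgroup III | 18.29 ng/mL) = 0.00110977 / 0.00115401 ≈ 0.962

0.962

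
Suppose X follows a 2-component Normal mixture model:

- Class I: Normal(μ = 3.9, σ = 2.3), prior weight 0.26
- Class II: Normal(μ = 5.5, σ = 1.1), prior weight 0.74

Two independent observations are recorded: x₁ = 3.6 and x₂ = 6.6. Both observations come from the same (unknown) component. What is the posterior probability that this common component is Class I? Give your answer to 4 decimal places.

Apply Bayes' rule: the posterior for each component is proportional to its prior times its likelihood at x.
Since both observations come from the same component, the likelihood for component k is f_k(x₁)·f_k(x₂).
  L_I = [(1/(2.3·√(2π)))·exp(−(3.6−3.9)²/(2·2.3²)) = 0.173453·exp(-0.00851) = 0.171984] × [0.0870839] = 0.014977
  L_II = [(1/(1.1·√(2π)))·exp(−(3.6−5.5)²/(2·1.1²)) = 0.362675·exp(-1.49174) = 0.0815952] × [0.219973] = 0.0179488
Multiply by the mixture weights:
  π_I·L_I = 0.26 × 0.014977 = 0.00389403
  π_II·L_II = 0.74 × 0.0179488 = 0.0132821
Normaliser: 0.00389403 + 0.0132821 = 0.0171761
So the posterior for Class I is 0.00389403 / 0.0171761 ≈ 0.2267.

0.2267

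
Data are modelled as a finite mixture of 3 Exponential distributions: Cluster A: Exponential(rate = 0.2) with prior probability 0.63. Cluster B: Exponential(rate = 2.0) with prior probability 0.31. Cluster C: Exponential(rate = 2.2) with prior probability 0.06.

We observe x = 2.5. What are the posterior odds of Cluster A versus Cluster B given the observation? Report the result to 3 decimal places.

18.294

Posterior odds = (P(Z=i) f_i(x)) / (P(Z=j) f_j(x)); the normalising sum cancels.
Exponential densities:
  p_A = 0.2·e^(−0.2·2.5) = 0.2·e^(−0.5000) = 0.121306
  p_B = 2.0·e^(−2.0·2.5) = 2.0·e^(−5.0000) = 0.0134759
  p_C = 2.2·e^(−2.2·2.5) = 2.2·e^(−5.5000) = 0.0089909
Odds = (0.63/0.31) × (0.121306/0.0134759) = 2.03226 × 9.00171 ≈ 18.294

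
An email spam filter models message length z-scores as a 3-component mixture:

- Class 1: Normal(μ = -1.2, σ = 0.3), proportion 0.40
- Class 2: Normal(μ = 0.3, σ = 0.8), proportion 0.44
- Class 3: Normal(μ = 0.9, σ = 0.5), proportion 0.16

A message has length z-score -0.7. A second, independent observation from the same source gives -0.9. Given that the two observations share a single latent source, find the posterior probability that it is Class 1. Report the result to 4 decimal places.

Posterior ∝ prior × likelihood, so P(k | x) ∝ π_k f_k(x); normalise over all components.
Since both observations come from the same component, the likelihood for component k is f_k(x₁)·f_k(x₂).
  p_1 = [(1/(0.3·√(2π)))·exp(−(-0.7−-1.2)²/(2·0.3²)) = 1.329808·exp(-1.38889) = 0.33159] × [0.806569] = 0.267451
  p_2 = [(1/(0.8·√(2π)))·exp(−(-0.7−0.3)²/(2·0.8²)) = 0.498678·exp(-0.78125) = 0.228311] × [0.161897] = 0.0369629
  p_3 = [(1/(0.5·√(2π)))·exp(−(-0.7−0.9)²/(2·0.5²)) = 0.797885·exp(-5.12000) = 0.00476818] × [0.0012238] = 5.83531e-06
Unnormalised posteriors:
  π_1·p_1 = 0.40 × 0.267451 = 0.10698
  π_2·p_2 = 0.44 × 0.0369629 = 0.0162637
  π_3·p_3 = 0.16 × 5.83531e-06 = 9.3365e-07
Denominator: 0.10698 + 0.0162637 + 9.3365e-07 = 0.123245
So the posterior for Class 1 is 0.10698 / 0.123245 ≈ 0.8680.

0.8680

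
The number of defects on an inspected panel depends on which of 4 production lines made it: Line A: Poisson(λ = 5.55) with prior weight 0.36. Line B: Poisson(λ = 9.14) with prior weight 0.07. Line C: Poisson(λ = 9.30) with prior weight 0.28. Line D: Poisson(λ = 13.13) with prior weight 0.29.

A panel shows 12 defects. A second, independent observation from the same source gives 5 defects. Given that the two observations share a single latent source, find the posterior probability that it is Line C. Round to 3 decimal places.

The responsibility of component k is P(Z=k) f_k(x) divided by Σ_j P(Z=j) f_j(x).
Since both observations come from the same component, the likelihood for component k is f_k(x₁)·f_k(x₂).
  L_A = [0.00693178] × [0.170588] = 0.00118248
  L_B = [0.0761318] × [0.0570293] = 0.00434174
  L_C = [0.079895] × [0.0530023] = 0.00423462
  L_D = [0.108781] × [0.0064544] = 0.000702116
Prior × likelihood for each component:
  P(Z=A)·L_A = 0.36 × 0.00118248 = 0.000425693
  P(Z=B)·L_B = 0.07 × 0.00434174 = 0.000303922
  P(Z=C)·L_C = 0.28 × 0.00423462 = 0.00118569
  P(Z=D)·L_D = 0.29 × 0.000702116 = 0.000203614
Sum: 0.000425693 + 0.000303922 + 0.00118569 + 0.000203614 = 0.00211892
P(Line C | x₁, x₂) = 0.00118569 / 0.00211892 ≈ 0.560

0.560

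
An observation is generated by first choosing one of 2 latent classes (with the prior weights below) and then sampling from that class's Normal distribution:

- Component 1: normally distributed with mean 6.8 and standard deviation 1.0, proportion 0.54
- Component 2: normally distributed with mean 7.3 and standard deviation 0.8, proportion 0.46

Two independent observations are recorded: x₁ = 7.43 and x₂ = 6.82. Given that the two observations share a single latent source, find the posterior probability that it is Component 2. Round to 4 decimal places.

Posterior ∝ prior × likelihood, so P(k | x) ∝ π_k f_k(x); normalise over all components.
Since both observations come from the same component, the likelihood for component k is f_k(x₁)·f_k(x₂).
  p_1 = [0.327133] × [0.398862] = 0.130481
  p_2 = [0.492137] × [0.416531] = 0.20499
Unnormalised posteriors:
  π_1·p_1 = 0.54 × 0.130481 = 0.0704598
  π_2·p_2 = 0.46 × 0.20499 = 0.0942955
Denominator: 0.0704598 + 0.0942955 = 0.164755
Responsibility of Component 2: 0.0942955 / 0.164755 ≈ 0.5723

0.5723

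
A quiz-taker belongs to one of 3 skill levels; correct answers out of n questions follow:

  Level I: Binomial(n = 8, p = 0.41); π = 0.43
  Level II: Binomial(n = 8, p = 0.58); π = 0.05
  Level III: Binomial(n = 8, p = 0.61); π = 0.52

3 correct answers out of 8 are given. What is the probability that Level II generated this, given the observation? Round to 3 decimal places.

0.039

Apply Bayes' rule: the posterior for each component is proportional to its prior times its likelihood at x.
Evaluate each component's likelihood at the observed value:
  p_I = 0.27593
  p_II = 0.142797
  p_III = 0.114683
Weight by the priors:
  π_I·p_I = 0.43 × 0.27593 = 0.11865
  π_II·p_II = 0.05 × 0.142797 = 0.00713984
  π_III·p_III = 0.52 × 0.114683 = 0.0596354
Sum: 0.11865 + 0.00713984 + 0.0596354 = 0.185425
P(Level II | data) = 0.00713984 / 0.185425 ≈ 0.039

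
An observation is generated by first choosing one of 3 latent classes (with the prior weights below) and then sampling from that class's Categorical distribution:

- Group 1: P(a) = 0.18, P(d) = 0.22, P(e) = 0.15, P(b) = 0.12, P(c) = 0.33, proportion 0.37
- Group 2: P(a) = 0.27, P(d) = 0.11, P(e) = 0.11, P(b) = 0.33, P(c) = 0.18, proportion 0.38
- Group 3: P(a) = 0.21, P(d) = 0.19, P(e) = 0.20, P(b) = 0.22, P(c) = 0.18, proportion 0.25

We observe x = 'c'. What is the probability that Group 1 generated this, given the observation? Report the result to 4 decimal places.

Posterior ∝ prior × likelihood, so P(k | x) ∝ π_k f_k(x); normalise over all components.
Categorical probabilities:
  p_1 = P(c | comp) = 0.33
  p_2 = P(c | comp) = 0.18
  p_3 = P(c | comp) = 0.18
Multiply by the mixture weights:
  π_1·p_1 = 0.37 × 0.33 = 0.1221
  π_2·p_2 = 0.38 × 0.18 = 0.0684
  π_3·p_3 = 0.25 × 0.18 = 0.045
Normaliser: 0.1221 + 0.0684 + 0.045 = 0.2355
Responsibility of Group 1: 0.1221 / 0.2355 ≈ 0.5185

0.5185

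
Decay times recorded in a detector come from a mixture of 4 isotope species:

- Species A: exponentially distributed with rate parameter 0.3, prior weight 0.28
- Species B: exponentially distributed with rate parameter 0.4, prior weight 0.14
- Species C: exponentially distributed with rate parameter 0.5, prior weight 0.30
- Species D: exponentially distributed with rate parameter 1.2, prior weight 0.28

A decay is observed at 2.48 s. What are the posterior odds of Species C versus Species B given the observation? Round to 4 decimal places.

Posterior odds = (π_i f_i(x)) / (π_j f_j(x)); the normalising sum cancels.
Evaluate each component's likelihood at the observed value:
  f_A = 0.142563
  f_B = 0.148334
  f_C = 0.144692
  f_D = 0.0611957
Posterior odds = (π_C·f_C) / (π_B·f_B) = (0.30·0.144692) / (0.14·0.148334) = 0.0434076 / 0.0207667 ≈ 2.0902

2.0902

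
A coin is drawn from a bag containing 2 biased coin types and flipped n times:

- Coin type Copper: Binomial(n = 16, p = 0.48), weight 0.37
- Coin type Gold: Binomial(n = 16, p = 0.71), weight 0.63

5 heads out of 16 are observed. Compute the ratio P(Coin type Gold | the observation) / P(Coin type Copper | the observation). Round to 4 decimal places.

0.0196

Only the two components matter; the odds are (π_i f_i(x)) / (π_j f_j(x)).
Component likelihoods at x = 5 heads out of 16:
  L_Copper = C(16,5)·0.48^5·0.52^11 = 4368·0.0254804·0.000751687 = 0.0836615
  L_Gold = C(16,5)·0.71^5·0.29^11 = 4368·0.180423·1.22005e-06 = 0.000961507
Odds = (0.63/0.37) × (0.000961507/0.0836615) = 1.7027 × 0.0114928 ≈ 0.0196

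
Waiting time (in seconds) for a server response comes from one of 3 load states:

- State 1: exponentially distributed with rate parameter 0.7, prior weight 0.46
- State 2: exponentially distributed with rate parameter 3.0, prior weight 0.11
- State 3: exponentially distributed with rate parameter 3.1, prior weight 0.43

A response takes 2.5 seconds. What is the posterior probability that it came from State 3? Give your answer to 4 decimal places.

0.0101

Posterior ∝ prior × likelihood, so P(k | x) ∝ π_k f_k(x); normalise over all components.
Evaluate each component's likelihood at the observed value:
  p_1 = 0.121642
  p_2 = 0.00165925
  p_3 = 0.0013353
Unnormalised posteriors:
  π_1·p_1 = 0.46 × 0.121642 = 0.0559552
  π_2·p_2 = 0.11 × 0.00165925 = 0.000182518
  π_3·p_3 = 0.43 × 0.0013353 = 0.00057418
Denominator: 0.0559552 + 0.000182518 + 0.00057418 = 0.0567119
Responsibility of State 3: 0.00057418 / 0.0567119 ≈ 0.0101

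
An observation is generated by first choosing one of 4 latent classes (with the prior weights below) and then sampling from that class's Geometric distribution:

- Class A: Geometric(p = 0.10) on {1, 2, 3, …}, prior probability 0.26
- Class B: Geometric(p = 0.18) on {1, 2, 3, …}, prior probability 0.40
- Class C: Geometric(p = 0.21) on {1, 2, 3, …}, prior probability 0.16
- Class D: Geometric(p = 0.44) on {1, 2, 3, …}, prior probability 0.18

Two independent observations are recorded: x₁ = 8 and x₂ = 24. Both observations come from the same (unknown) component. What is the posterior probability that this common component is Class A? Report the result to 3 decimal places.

0.735

The responsibility of component k is π_k f_k(x) divided by Σ_j π_j f_j(x).
Since both observations come from the same component, the likelihood for component k is f_k(x₁)·f_k(x₂).
  L_A = [0.0478297] × [0.00886294] = 0.000423912
  L_B = [0.0448714] × [0.00187496] = 8.41319e-05
  L_C = [0.0403282] × [0.000928202] = 3.74327e-05
  L_D = [0.00759922] × [7.10849e-07] = 5.4019e-09
Unnormalised posteriors:
  π_A·L_A = 0.26 × 0.000423912 = 0.000110217
  π_B·L_B = 0.40 × 8.41319e-05 = 3.36528e-05
  π_C·L_C = 0.16 × 3.74327e-05 = 5.98923e-06
  π_D·L_D = 0.18 × 5.4019e-09 = 9.72341e-10
Normaliser: 0.000110217 + 3.36528e-05 + 5.98923e-06 + 9.72341e-10 = 0.00014986
Responsibility of Class A: 0.000110217 / 0.00014986 ≈ 0.735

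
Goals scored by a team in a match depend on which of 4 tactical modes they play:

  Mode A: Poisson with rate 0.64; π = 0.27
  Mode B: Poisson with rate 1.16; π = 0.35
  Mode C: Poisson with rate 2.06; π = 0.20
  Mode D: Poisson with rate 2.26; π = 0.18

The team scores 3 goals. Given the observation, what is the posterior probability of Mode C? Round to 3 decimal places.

By Bayes' theorem, P(k | x) = w_k f_k(x) / Σ_j w_j f_j(x).
Component likelihoods at x = 3 goals:
  L_A = 0.0230378
  L_B = 0.0815532
  L_C = 0.185697
  L_D = 0.200756
Unnormalised posteriors:
  w_A·L_A = 0.27 × 0.0230378 = 0.00622019
  w_B·L_B = 0.35 × 0.0815532 = 0.0285436
  w_C·L_C = 0.20 × 0.185697 = 0.0371393
  w_D·L_D = 0.18 × 0.200756 = 0.0361361
Denominator: 0.00622019 + 0.0285436 + 0.0371393 + 0.0361361 = 0.108039
P(Mode C | the observation) = 0.0371393 / 0.108039 ≈ 0.344

0.344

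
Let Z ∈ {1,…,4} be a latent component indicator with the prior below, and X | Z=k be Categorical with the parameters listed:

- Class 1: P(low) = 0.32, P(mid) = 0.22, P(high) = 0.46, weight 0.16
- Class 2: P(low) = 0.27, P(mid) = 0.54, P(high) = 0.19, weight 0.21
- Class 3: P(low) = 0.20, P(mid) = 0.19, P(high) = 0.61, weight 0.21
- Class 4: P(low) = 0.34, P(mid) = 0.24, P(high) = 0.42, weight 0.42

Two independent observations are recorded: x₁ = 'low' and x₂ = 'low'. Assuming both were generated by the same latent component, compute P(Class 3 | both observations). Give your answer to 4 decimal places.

By Bayes' theorem, P(k | x) = P(Z=k) f_k(x) / Σ_j P(Z=j) f_j(x).
Since both observations come from the same component, the likelihood for component k is f_k(x₁)·f_k(x₂).
  p_1 = [0.32] × [0.32] = 0.1024
  p_2 = [0.27] × [0.27] = 0.0729
  p_3 = [0.2] × [0.2] = 0.04
  p_4 = [0.34] × [0.34] = 0.1156
Weight by the priors:
  P(Z=1)·p_1 = 0.16 × 0.1024 = 0.016384
  P(Z=2)·p_2 = 0.21 × 0.0729 = 0.015309
  P(Z=3)·p_3 = 0.21 × 0.04 = 0.0084
  P(Z=4)·p_4 = 0.42 × 0.1156 = 0.048552
Sum: 0.016384 + 0.015309 + 0.0084 + 0.048552 = 0.088645
So the posterior for Class 3 is 0.0084 / 0.088645 ≈ 0.0948.

0.0948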